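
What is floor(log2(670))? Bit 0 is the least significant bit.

9

670 = 1010011110
The topmost 1 is at position 9 (since 2^9 = 512 ≤ 670 < 1024).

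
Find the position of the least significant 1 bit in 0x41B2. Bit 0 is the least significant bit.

0x41B2 = 100000110110010
Trailing zeros: 1, so the lowest set bit is bit 1 (value 2).

1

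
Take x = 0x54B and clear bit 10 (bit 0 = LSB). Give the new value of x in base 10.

331

x = 10101001011
bit 10 is currently 1; clear it via x & ~(1 << 10) = x & ~1024
→ 00101001011 = 331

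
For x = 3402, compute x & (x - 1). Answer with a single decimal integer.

3400

x = 110101001010 = 3402
x - 1 = 110101001001
AND   = 110101001000 = 3400
(x & (x - 1) clears the lowest set bit of x.)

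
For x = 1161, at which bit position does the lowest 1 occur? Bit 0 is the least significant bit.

1161 = 10010001001
Trailing zeros: 0, so the lowest set bit is bit 0 (value 1).

0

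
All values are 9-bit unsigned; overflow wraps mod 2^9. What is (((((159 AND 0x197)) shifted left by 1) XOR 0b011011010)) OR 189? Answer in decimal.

159 = 010011111
0x197 = 110010111
→ AND → 010010111 = 151
→ shifted left by 1 (mod 2^9) → 100101110 = 302
0b011011010 = 011011010
→ XOR → 111110100 = 500
189 = 010111101
→ OR → 111111101 = 509

509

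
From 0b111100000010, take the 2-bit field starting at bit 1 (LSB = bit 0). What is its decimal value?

1

v = 111100000010
Shift right by 1: 11110000001
Mask low 2 bits: 01 = 1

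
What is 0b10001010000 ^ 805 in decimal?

a = 10001010000
805 = 01100100101
XOR → 11101110101 = 1909

1909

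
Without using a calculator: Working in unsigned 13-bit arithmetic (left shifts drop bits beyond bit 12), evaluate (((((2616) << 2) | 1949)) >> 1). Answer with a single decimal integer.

2046

2616 = 0101000111000
→ << 2 (mod 2^13) → 0100011100000 = 2272
1949 = 0011110011101
→ | → 0111111111101 = 4093
→ >> 1 → 0011111111110 = 2046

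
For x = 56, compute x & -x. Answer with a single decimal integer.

8

x = 111000 = 56
-x (two's complement) = …001000
AND   = 001000 = 8
(x & -x isolates the lowest set bit of x.)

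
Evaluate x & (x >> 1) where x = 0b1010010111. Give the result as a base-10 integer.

3

x = 1010010111 = 663
x>>1 = 0101001011
AND  = 0000000011 = 3
(x & (x >> 1) has a 1 wherever x has two consecutive 1 bits.)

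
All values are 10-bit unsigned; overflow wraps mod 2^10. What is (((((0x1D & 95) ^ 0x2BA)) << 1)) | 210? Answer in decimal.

478

0x1D = 0000011101
95 = 0001011111
→ & → 0000011101 = 29
0x2BA = 1010111010
→ ^ → 1010100111 = 679
→ << 1 (mod 2^10) → 0101001110 = 334
210 = 0011010010
→ | → 0111011110 = 478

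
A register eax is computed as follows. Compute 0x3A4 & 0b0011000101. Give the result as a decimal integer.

132

0x3A4 = 1110100100
b = 0011000101
AND → 0010000100 = 132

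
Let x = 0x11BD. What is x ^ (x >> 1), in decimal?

6499

x = 1000110111101 = 4541
x>>1 = 0100011011110
XOR  = 1100101100011 = 6499
(x ^ (x >> 1) gives the standard binary-reflected Gray code of x.)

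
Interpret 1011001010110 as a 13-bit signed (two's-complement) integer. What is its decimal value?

pattern = 1011001010110 (MSB is 1 ⇒ negative)
Invert: 0100110101001, add 1 → 0100110101010 = 2474, so the value is -2474.
(Equivalently: 5718 - 2^13 = 5718 - 8192 = -2474.)

-2474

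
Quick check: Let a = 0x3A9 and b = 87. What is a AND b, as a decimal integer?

1

0x3A9 = 1110101001
87 = 0001010111
AND → 0000000001 = 1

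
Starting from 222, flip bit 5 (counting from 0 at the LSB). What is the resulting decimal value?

254

x = 11011110
bit 5 is currently 0; toggle it via x ^ (1 << 5) = x ^ 32
→ 11111110 = 254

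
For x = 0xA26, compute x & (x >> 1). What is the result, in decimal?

2

x = 101000100110 = 2598
x>>1 = 010100010011
AND  = 000000000010 = 2
(x & (x >> 1) has a 1 wherever x has two consecutive 1 bits.)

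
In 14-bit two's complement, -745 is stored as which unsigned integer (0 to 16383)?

15639

745 in 14 bits: 00001011101001
Invert: 11110100010110
Add 1:  11110100010111 = 15639
(Check: 2^14 - 745 = 16384 - 745 = 15639.)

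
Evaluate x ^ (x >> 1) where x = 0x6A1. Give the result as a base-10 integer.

x = 11010100001 = 1697
x>>1 = 01101010000
XOR  = 10111110001 = 1521
(x ^ (x >> 1) gives the standard binary-reflected Gray code of x.)

1521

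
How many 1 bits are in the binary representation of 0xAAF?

8

0xAAF = 101010101111
Count the 1s: 1 + 1 + 1 + 1 + 1 + 1 + 1 + 1 = 8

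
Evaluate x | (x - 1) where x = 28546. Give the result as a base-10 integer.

x = 110111110000010 = 28546
x - 1 = 110111110000001
OR    = 110111110000011 = 28547
(x | (x - 1) sets all bits below the lowest set bit.)

28547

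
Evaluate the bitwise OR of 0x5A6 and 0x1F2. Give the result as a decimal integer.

1526

0x5A6 = 10110100110
0x1F2 = 00111110010
 OR → 10111110110 = 1526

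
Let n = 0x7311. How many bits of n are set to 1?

7

0x7311 = 111001100010001
Count the 1s: 1 + 1 + 1 + 1 + 1 + 1 + 1 = 7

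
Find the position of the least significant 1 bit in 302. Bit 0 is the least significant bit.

1

302 = 100101110
Trailing zeros: 1, so the lowest set bit is bit 1 (value 2).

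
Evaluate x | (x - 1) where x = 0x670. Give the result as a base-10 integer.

x = 11001110000 = 1648
x - 1 = 11001101111
OR    = 11001111111 = 1663
(x | (x - 1) sets all bits below the lowest set bit.)

1663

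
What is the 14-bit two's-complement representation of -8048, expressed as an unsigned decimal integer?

8336

8048 in 14 bits: 01111101110000
Invert: 10000010001111
Add 1:  10000010010000 = 8336
(Check: 2^14 - 8048 = 16384 - 8048 = 8336.)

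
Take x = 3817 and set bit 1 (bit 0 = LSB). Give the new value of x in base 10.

x = 111011101001
bit 1 is currently 0; set it via x | (1 << 1) = x | 2
→ 111011101011 = 3819

3819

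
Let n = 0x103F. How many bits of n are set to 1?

0x103F = 1000000111111
Count the 1s: 1 + 1 + 1 + 1 + 1 + 1 + 1 = 7

7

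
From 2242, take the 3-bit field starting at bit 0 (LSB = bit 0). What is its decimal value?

v = 100011000010
Shift right by 0: 100011000010
Mask low 3 bits: 010 = 2

2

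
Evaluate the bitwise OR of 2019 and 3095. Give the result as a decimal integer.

2019 = 011111100011
3095 = 110000010111
 OR → 111111110111 = 4087

4087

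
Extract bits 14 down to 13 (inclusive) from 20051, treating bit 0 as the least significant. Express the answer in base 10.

2

v = 0100111001010011
Shift right by 13: 010
Mask low 2 bits: 10 = 2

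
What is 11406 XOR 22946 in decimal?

29996

11406 = 010110010001110
22946 = 101100110100010
XOR → 111010100101100 = 29996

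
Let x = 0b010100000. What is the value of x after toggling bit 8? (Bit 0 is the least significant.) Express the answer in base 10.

x = 010100000
bit 8 is currently 0; toggle it via x ^ (1 << 8) = x ^ 256
→ 110100000 = 416

416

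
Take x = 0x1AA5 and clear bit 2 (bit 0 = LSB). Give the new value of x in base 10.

x = 01101010100101
bit 2 is currently 1; clear it via x & ~(1 << 2) = x & ~4
→ 01101010100001 = 6817

6817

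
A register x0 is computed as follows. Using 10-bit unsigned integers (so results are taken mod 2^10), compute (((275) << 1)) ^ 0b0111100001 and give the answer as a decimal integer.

967

275 = 0100010011
→ << 1 (mod 2^10) → 1000100110 = 550
0b0111100001 = 0111100001
→ ^ → 1111000111 = 967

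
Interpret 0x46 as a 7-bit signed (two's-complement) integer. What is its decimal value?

-58

pattern = 1000110 (MSB is 1 ⇒ negative)
Invert: 0111001, add 1 → 0111010 = 58, so the value is -58.
(Equivalently: 70 - 2^7 = 70 - 128 = -58.)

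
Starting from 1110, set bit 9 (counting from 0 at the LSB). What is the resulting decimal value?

x = 10001010110
bit 9 is currently 0; set it via x | (1 << 9) = x | 512
→ 11001010110 = 1622

1622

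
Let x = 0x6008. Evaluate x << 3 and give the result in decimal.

196672

0x6008 = 000110000000001000
shift left by 3 → 110000000001000000 = 196672
(equivalently, 24584 × 2^3 = 24584 × 8)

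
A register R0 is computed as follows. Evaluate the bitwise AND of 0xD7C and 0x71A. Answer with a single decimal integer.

0xD7C = 110101111100
0x71A = 011100011010
AND → 010100011000 = 1304

1304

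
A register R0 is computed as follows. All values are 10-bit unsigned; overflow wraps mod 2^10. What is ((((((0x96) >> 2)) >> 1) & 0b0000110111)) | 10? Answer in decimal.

0x96 = 0010010110
→ >> 2 → 0000100101 = 37
→ >> 1 → 0000010010 = 18
0b0000110111 = 0000110111
→ & → 0000010010 = 18
10 = 0000001010
→ | → 0000011010 = 26

26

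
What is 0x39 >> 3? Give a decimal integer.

7

0x39 = 111001
shift right by 3 → 000111 = 7
(equivalently, floor(57 / 8))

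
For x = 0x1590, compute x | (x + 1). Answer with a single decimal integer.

5521

x = 1010110010000 = 5520
x + 1 = 1010110010001
OR    = 1010110010001 = 5521
(x | (x + 1) sets the lowest cleared bit.)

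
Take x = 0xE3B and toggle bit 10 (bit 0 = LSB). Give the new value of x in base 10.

2619

x = 111000111011
bit 10 is currently 1; toggle it via x ^ (1 << 10) = x ^ 1024
→ 101000111011 = 2619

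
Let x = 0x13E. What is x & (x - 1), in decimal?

x = 100111110 = 318
x - 1 = 100111101
AND   = 100111100 = 316
(x & (x - 1) clears the lowest set bit of x.)

316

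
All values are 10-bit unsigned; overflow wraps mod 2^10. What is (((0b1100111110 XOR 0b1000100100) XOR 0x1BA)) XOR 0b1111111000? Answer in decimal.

856

0b1100111110 = 1100111110
0b1000100100 = 1000100100
→ XOR → 0100011010 = 282
0x1BA = 0110111010
→ XOR → 0010100000 = 160
0b1111111000 = 1111111000
→ XOR → 1101011000 = 856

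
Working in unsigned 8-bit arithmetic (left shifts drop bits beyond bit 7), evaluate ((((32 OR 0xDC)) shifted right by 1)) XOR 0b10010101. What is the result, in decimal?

32 = 00100000
0xDC = 11011100
→ OR → 11111100 = 252
→ shifted right by 1 → 01111110 = 126
0b10010101 = 10010101
→ XOR → 11101011 = 235

235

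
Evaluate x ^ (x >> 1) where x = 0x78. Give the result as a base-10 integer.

x = 1111000 = 120
x>>1 = 0111100
XOR  = 1000100 = 68
(x ^ (x >> 1) gives the standard binary-reflected Gray code of x.)

68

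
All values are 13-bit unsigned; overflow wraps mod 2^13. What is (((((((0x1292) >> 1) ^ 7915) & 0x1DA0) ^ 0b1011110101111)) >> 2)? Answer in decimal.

131

0x1292 = 1001010010010
→ >> 1 → 0100101001001 = 2377
7915 = 1111011101011
→ ^ → 1011110100010 = 6050
0x1DA0 = 1110110100000
→ & → 1010110100000 = 5536
0b1011110101111 = 1011110101111
→ ^ → 0001000001111 = 527
→ >> 2 → 0000010000011 = 131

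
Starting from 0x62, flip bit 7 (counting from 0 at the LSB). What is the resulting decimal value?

226

x = 0001100010
bit 7 is currently 0; toggle it via x ^ (1 << 7) = x ^ 128
→ 0011100010 = 226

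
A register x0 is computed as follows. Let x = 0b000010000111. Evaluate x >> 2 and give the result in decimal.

33

x = 10000111
shift right by 2 → 00100001 = 33
(equivalently, floor(135 / 4))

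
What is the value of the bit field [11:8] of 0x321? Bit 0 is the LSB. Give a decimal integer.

v = 001100100001
Shift right by 8: 0011
Mask low 4 bits: 0011 = 3

3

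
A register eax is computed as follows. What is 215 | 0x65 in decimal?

215 = 11010111
0x65 = 01100101
 OR → 11110111 = 247

247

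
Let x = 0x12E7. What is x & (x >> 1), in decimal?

99

x = 1001011100111 = 4839
x>>1 = 0100101110011
AND  = 0000001100011 = 99
(x & (x >> 1) has a 1 wherever x has two consecutive 1 bits.)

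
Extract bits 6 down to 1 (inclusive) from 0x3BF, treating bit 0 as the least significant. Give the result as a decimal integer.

31

v = 0001110111111
Shift right by 1: 000111011111
Mask low 6 bits: 011111 = 31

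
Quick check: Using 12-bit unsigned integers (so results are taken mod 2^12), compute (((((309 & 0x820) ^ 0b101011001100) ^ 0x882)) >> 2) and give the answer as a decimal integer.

309 = 000100110101
0x820 = 100000100000
→ & → 000000100000 = 32
0b101011001100 = 101011001100
→ ^ → 101011101100 = 2796
0x882 = 100010000010
→ ^ → 001001101110 = 622
→ >> 2 → 000010011011 = 155

155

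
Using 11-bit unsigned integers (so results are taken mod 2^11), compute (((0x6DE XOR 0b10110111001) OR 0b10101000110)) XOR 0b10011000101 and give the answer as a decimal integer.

0x6DE = 11011011110
0b10110111001 = 10110111001
→ XOR → 01101100111 = 871
0b10101000110 = 10101000110
→ OR → 11101100111 = 1895
0b10011000101 = 10011000101
→ XOR → 01110100010 = 930

930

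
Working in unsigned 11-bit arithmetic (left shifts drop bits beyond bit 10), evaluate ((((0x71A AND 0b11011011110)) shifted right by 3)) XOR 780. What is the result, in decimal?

975

0x71A = 11100011010
0b11011011110 = 11011011110
→ AND → 11000011010 = 1562
→ shifted right by 3 → 00011000011 = 195
780 = 01100001100
→ XOR → 01111001111 = 975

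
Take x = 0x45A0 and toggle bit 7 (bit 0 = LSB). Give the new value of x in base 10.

x = 100010110100000
bit 7 is currently 1; toggle it via x ^ (1 << 7) = x ^ 128
→ 100010100100000 = 17696

17696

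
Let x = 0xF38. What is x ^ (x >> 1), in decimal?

x = 111100111000 = 3896
x>>1 = 011110011100
XOR  = 100010100100 = 2212
(x ^ (x >> 1) gives the standard binary-reflected Gray code of x.)

2212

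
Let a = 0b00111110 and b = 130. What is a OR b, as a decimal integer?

190

a = 00111110
130 = 10000010
 OR → 10111110 = 190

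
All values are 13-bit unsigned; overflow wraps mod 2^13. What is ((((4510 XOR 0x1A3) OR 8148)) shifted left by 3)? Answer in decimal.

4510 = 1000110011110
0x1A3 = 0000110100011
→ XOR → 1000000111101 = 4157
8148 = 1111111010100
→ OR → 1111111111101 = 8189
→ shifted left by 3 (mod 2^13) → 1111111101000 = 8168

8168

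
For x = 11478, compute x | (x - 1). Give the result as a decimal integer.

x = 10110011010110 = 11478
x - 1 = 10110011010101
OR    = 10110011010111 = 11479
(x | (x - 1) sets all bits below the lowest set bit.)

11479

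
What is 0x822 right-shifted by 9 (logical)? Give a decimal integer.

4

0x822 = 100000100010
shift right by 9 → 000000000100 = 4
(equivalently, floor(2082 / 512))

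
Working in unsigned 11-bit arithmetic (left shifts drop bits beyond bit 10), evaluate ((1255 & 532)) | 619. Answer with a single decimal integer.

1255 = 10011100111
532 = 01000010100
→ & → 00000000100 = 4
619 = 01001101011
→ | → 01001101111 = 623

623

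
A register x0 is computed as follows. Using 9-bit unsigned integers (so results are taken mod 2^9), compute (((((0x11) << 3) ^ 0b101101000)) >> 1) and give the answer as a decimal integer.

0x11 = 000010001
→ << 3 (mod 2^9) → 010001000 = 136
0b101101000 = 101101000
→ ^ → 111100000 = 480
→ >> 1 → 011110000 = 240

240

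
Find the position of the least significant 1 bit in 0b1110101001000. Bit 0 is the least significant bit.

3

0b1110101001000 = 1110101001000
Trailing zeros: 3, so the lowest set bit is bit 3 (value 8).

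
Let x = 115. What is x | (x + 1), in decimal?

119

x = 1110011 = 115
x + 1 = 1110100
OR    = 1110111 = 119
(x | (x + 1) sets the lowest cleared bit.)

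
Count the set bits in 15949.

9

15949 = 11111001001101
Count the 1s: 1 + 1 + 1 + 1 + 1 + 1 + 1 + 1 + 1 = 9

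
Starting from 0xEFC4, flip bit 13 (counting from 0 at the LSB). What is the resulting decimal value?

53188

x = 1110111111000100
bit 13 is currently 1; toggle it via x ^ (1 << 13) = x ^ 8192
→ 1100111111000100 = 53188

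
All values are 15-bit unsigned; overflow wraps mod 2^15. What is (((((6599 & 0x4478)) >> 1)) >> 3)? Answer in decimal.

6599 = 001100111000111
0x4478 = 100010001111000
→ & → 000000001000000 = 64
→ >> 1 → 000000000100000 = 32
→ >> 3 → 000000000000100 = 4

4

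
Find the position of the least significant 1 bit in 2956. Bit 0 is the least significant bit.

2

2956 = 101110001100
Trailing zeros: 2, so the lowest set bit is bit 2 (value 4).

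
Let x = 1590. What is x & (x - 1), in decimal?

1588

x = 11000110110 = 1590
x - 1 = 11000110101
AND   = 11000110100 = 1588
(x & (x - 1) clears the lowest set bit of x.)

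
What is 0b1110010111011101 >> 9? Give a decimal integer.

114

x = 1110010111011101
shift right by 9 → 0000000001110010 = 114
(equivalently, floor(58845 / 512))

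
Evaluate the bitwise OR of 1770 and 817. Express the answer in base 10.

1770 = 11011101010
817 = 01100110001
 OR → 11111111011 = 2043

2043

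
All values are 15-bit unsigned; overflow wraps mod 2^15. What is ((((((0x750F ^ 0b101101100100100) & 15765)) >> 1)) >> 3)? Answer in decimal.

704

0x750F = 111010100001111
0b101101100100100 = 101101100100100
→ ^ → 010111000101011 = 11819
15765 = 011110110010101
→ & → 010110000000001 = 11265
→ >> 1 → 001011000000000 = 5632
→ >> 3 → 000001011000000 = 704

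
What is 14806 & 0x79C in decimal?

14806 = 11100111010110
0x79C = 00011110011100
AND → 00000110010100 = 404

404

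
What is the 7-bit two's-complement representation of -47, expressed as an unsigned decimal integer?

81

47 in 7 bits: 0101111
Invert: 1010000
Add 1:  1010001 = 81
(Check: 2^7 - 47 = 128 - 47 = 81.)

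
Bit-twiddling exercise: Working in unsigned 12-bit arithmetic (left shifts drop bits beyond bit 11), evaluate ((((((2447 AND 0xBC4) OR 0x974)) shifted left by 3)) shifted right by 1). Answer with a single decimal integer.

2000

2447 = 100110001111
0xBC4 = 101111000100
→ AND → 100110000100 = 2436
0x974 = 100101110100
→ OR → 100111110100 = 2548
→ shifted left by 3 (mod 2^12) → 111110100000 = 4000
→ shifted right by 1 → 011111010000 = 2000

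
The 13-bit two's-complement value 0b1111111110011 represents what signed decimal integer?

pattern = 1111111110011 (MSB is 1 ⇒ negative)
Invert: 0000000001100, add 1 → 0000000001101 = 13, so the value is -13.
(Equivalently: 8179 - 2^13 = 8179 - 8192 = -13.)

-13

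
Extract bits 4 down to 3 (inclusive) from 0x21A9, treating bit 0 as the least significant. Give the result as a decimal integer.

v = 010000110101001
Shift right by 3: 010000110101
Mask low 2 bits: 01 = 1

1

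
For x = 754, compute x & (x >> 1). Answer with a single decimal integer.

112

x = 1011110010 = 754
x>>1 = 0101111001
AND  = 0001110000 = 112
(x & (x >> 1) has a 1 wherever x has two consecutive 1 bits.)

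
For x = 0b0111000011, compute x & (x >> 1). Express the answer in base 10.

193

x = 111000011 = 451
x>>1 = 011100001
AND  = 011000001 = 193
(x & (x >> 1) has a 1 wherever x has two consecutive 1 bits.)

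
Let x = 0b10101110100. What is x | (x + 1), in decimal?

1397

x = 10101110100 = 1396
x + 1 = 10101110101
OR    = 10101110101 = 1397
(x | (x + 1) sets the lowest cleared bit.)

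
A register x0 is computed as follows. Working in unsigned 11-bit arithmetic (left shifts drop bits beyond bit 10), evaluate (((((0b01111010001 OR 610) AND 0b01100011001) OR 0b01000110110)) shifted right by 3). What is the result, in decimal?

0b01111010001 = 01111010001
610 = 01001100010
→ OR → 01111110011 = 1011
0b01100011001 = 01100011001
→ AND → 01100010001 = 785
0b01000110110 = 01000110110
→ OR → 01100110111 = 823
→ shifted right by 3 → 00001100110 = 102

102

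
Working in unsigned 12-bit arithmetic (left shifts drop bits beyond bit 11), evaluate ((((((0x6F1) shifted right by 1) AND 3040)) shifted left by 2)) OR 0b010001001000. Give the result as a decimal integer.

0x6F1 = 011011110001
→ shifted right by 1 → 001101111000 = 888
3040 = 101111100000
→ AND → 001101100000 = 864
→ shifted left by 2 (mod 2^12) → 110110000000 = 3456
0b010001001000 = 010001001000
→ OR → 110111001000 = 3528

3528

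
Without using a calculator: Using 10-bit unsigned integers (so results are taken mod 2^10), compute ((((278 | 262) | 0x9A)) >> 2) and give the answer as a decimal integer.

103

278 = 0100010110
262 = 0100000110
→ | → 0100010110 = 278
0x9A = 0010011010
→ | → 0110011110 = 414
→ >> 2 → 0001100111 = 103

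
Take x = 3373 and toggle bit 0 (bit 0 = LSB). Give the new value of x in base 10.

3372

x = 110100101101
bit 0 is currently 1; toggle it via x ^ (1 << 0) = x ^ 1
→ 110100101100 = 3372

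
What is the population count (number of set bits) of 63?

6

63 = 111111
Count the 1s: 1 + 1 + 1 + 1 + 1 + 1 = 6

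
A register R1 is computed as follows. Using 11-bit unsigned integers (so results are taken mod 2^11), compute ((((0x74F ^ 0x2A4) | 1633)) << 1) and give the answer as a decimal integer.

2006

0x74F = 11101001111
0x2A4 = 01010100100
→ ^ → 10111101011 = 1515
1633 = 11001100001
→ | → 11111101011 = 2027
→ << 1 (mod 2^11) → 11111010110 = 2006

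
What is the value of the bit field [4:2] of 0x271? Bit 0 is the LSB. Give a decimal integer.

4

v = 001001110001
Shift right by 2: 0010011100
Mask low 3 bits: 100 = 4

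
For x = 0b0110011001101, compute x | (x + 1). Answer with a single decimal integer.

3279

x = 110011001101 = 3277
x + 1 = 110011001110
OR    = 110011001111 = 3279
(x | (x + 1) sets the lowest cleared bit.)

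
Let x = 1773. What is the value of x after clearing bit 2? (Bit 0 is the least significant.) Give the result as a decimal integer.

x = 00011011101101
bit 2 is currently 1; clear it via x & ~(1 << 2) = x & ~4
→ 00011011101001 = 1769

1769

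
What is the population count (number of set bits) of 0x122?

3

0x122 = 100100010
Count the 1s: 1 + 1 + 1 = 3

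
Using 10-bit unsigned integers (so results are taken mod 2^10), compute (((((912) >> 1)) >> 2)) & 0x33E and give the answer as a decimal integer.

912 = 1110010000
→ >> 1 → 0111001000 = 456
→ >> 2 → 0001110010 = 114
0x33E = 1100111110
→ & → 0000110010 = 50

50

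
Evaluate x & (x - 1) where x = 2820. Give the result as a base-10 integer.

2816

x = 101100000100 = 2820
x - 1 = 101100000011
AND   = 101100000000 = 2816
(x & (x - 1) clears the lowest set bit of x.)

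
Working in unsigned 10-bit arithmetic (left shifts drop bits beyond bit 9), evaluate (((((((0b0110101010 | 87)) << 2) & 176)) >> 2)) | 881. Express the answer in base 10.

893

0b0110101010 = 0110101010
87 = 0001010111
→ | → 0111111111 = 511
→ << 2 (mod 2^10) → 1111111100 = 1020
176 = 0010110000
→ & → 0010110000 = 176
→ >> 2 → 0000101100 = 44
881 = 1101110001
→ | → 1101111101 = 893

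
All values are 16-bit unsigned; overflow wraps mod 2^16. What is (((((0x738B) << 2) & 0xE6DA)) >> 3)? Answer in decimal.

6337

0x738B = 0111001110001011
→ << 2 (mod 2^16) → 1100111000101100 = 52780
0xE6DA = 1110011011011010
→ & → 1100011000001000 = 50696
→ >> 3 → 0001100011000001 = 6337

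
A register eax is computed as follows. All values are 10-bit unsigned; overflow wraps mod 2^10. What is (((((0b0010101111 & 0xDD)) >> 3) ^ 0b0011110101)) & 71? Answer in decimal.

68

0b0010101111 = 0010101111
0xDD = 0011011101
→ & → 0010001101 = 141
→ >> 3 → 0000010001 = 17
0b0011110101 = 0011110101
→ ^ → 0011100100 = 228
71 = 0001000111
→ & → 0001000100 = 68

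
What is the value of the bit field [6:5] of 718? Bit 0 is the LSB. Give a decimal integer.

v = 0001011001110
Shift right by 5: 00010110
Mask low 2 bits: 10 = 2

2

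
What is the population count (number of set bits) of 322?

3

322 = 101000010
Count the 1s: 1 + 1 + 1 = 3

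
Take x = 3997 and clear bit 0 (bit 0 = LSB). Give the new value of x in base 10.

3996

x = 111110011101
bit 0 is currently 1; clear it via x & ~(1 << 0) = x & ~1
→ 111110011100 = 3996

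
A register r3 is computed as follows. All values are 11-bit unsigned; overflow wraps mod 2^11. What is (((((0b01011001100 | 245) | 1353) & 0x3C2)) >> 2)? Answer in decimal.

0b01011001100 = 01011001100
245 = 00011110101
→ | → 01011111101 = 765
1353 = 10101001001
→ | → 11111111101 = 2045
0x3C2 = 01111000010
→ & → 01111000000 = 960
→ >> 2 → 00011110000 = 240

240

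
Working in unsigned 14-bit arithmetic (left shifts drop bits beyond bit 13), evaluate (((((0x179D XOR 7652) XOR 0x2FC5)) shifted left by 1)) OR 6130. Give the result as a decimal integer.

0x179D = 01011110011101
7652 = 01110111100100
→ XOR → 00101001111001 = 2681
0x2FC5 = 10111111000101
→ XOR → 10010110111100 = 9660
→ shifted left by 1 (mod 2^14) → 00101101111000 = 2936
6130 = 01011111110010
→ OR → 01111111111010 = 8186

8186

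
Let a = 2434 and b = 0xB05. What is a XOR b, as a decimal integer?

647

2434 = 100110000010
0xB05 = 101100000101
XOR → 001010000111 = 647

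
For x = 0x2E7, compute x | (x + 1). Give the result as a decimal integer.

751

x = 1011100111 = 743
x + 1 = 1011101000
OR    = 1011101111 = 751
(x | (x + 1) sets the lowest cleared bit.)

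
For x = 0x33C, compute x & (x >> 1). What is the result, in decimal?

x = 1100111100 = 828
x>>1 = 0110011110
AND  = 0100011100 = 284
(x & (x >> 1) has a 1 wherever x has two consecutive 1 bits.)

284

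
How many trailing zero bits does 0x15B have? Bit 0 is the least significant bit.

0

0x15B = 101011011
Trailing zeros: 0, so the lowest set bit is bit 0 (value 1).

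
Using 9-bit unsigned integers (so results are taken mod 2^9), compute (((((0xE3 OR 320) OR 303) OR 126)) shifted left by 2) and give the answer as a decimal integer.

0xE3 = 011100011
320 = 101000000
→ OR → 111100011 = 483
303 = 100101111
→ OR → 111101111 = 495
126 = 001111110
→ OR → 111111111 = 511
→ shifted left by 2 (mod 2^9) → 111111100 = 508

508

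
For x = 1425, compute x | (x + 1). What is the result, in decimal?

1427

x = 10110010001 = 1425
x + 1 = 10110010010
OR    = 10110010011 = 1427
(x | (x + 1) sets the lowest cleared bit.)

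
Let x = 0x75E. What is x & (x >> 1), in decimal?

x = 11101011110 = 1886
x>>1 = 01110101111
AND  = 01100001110 = 782
(x & (x >> 1) has a 1 wherever x has two consecutive 1 bits.)

782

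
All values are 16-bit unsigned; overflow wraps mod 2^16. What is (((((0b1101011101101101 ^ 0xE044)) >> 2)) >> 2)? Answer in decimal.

882

0b1101011101101101 = 1101011101101101
0xE044 = 1110000001000100
→ ^ → 0011011100101001 = 14121
→ >> 2 → 0000110111001010 = 3530
→ >> 2 → 0000001101110010 = 882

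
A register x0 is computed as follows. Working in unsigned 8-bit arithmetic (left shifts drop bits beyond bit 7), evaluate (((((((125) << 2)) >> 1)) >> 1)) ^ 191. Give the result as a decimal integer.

130

125 = 01111101
→ << 2 (mod 2^8) → 11110100 = 244
→ >> 1 → 01111010 = 122
→ >> 1 → 00111101 = 61
191 = 10111111
→ ^ → 10000010 = 130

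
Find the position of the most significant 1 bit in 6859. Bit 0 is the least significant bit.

6859 = 1101011001011
The topmost 1 is at position 12 (since 2^12 = 4096 ≤ 6859 < 8192).

12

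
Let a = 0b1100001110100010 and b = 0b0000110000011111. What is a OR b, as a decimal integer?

53183

a = 1100001110100010
b = 0000110000011111
 OR → 1100111110111111 = 53183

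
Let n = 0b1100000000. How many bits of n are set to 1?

2

n = 1100000000
Count the 1s: 1 + 1 = 2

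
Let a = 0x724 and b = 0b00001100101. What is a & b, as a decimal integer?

36

0x724 = 11100100100
b = 00001100101
AND → 00000100100 = 36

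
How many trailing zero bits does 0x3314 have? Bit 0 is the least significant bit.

2

0x3314 = 11001100010100
Trailing zeros: 2, so the lowest set bit is bit 2 (value 4).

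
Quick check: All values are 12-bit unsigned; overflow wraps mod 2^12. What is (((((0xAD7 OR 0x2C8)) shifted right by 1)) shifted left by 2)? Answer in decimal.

0xAD7 = 101011010111
0x2C8 = 001011001000
→ OR → 101011011111 = 2783
→ shifted right by 1 → 010101101111 = 1391
→ shifted left by 2 (mod 2^12) → 010110111100 = 1468

1468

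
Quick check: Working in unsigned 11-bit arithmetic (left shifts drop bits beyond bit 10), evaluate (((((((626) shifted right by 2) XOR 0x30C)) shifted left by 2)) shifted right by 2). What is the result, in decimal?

626 = 01001110010
→ shifted right by 2 → 00010011100 = 156
0x30C = 01100001100
→ XOR → 01110010000 = 912
→ shifted left by 2 (mod 2^11) → 11001000000 = 1600
→ shifted right by 2 → 00110010000 = 400

400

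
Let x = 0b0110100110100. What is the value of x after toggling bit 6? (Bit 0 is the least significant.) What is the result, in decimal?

3444

x = 0110100110100
bit 6 is currently 0; toggle it via x ^ (1 << 6) = x ^ 64
→ 0110101110100 = 3444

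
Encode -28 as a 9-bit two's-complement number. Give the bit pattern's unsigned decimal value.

28 in 9 bits: 000011100
Invert: 111100011
Add 1:  111100100 = 484
(Check: 2^9 - 28 = 512 - 28 = 484.)

484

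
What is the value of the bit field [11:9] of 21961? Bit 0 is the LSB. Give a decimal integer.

v = 101010111001001
Shift right by 9: 101010
Mask low 3 bits: 010 = 2

2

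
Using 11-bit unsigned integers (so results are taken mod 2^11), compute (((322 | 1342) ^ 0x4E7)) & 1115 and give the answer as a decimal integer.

322 = 00101000010
1342 = 10100111110
→ | → 10101111110 = 1406
0x4E7 = 10011100111
→ ^ → 00110011001 = 409
1115 = 10001011011
→ & → 00000011001 = 25

25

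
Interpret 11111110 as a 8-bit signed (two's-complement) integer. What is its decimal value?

-2

pattern = 11111110 (MSB is 1 ⇒ negative)
Invert: 00000001, add 1 → 00000010 = 2, so the value is -2.
(Equivalently: 254 - 2^8 = 254 - 256 = -2.)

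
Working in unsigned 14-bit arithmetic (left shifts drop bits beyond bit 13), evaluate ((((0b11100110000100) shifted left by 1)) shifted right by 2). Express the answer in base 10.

0b11100110000100 = 11100110000100
→ shifted left by 1 (mod 2^14) → 11001100001000 = 13064
→ shifted right by 2 → 00110011000010 = 3266

3266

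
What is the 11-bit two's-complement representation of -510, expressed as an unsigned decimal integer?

510 in 11 bits: 00111111110
Invert: 11000000001
Add 1:  11000000010 = 1538
(Check: 2^11 - 510 = 2048 - 510 = 1538.)

1538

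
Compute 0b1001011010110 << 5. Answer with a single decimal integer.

x = 000001001011010110
shift left by 5 → 100101101011000000 = 154304
(equivalently, 4822 × 2^5 = 4822 × 32)

154304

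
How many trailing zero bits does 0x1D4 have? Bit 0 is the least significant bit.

0x1D4 = 111010100
Trailing zeros: 2, so the lowest set bit is bit 2 (value 4).

2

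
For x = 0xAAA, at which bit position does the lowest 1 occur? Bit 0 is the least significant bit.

1

0xAAA = 101010101010
Trailing zeros: 1, so the lowest set bit is bit 1 (value 2).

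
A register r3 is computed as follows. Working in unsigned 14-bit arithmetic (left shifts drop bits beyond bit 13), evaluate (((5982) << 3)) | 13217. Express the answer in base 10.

15345

5982 = 01011101011110
→ << 3 (mod 2^14) → 11101011110000 = 15088
13217 = 11001110100001
→ | → 11101111110001 = 15345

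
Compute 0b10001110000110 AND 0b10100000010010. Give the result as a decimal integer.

8194

a = 10001110000110
b = 10100000010010
AND → 10000000000010 = 8194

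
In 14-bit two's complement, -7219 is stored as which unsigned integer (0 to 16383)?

7219 in 14 bits: 01110000110011
Invert: 10001111001100
Add 1:  10001111001101 = 9165
(Check: 2^14 - 7219 = 16384 - 7219 = 9165.)

9165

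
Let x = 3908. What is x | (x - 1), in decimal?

3911

x = 111101000100 = 3908
x - 1 = 111101000011
OR    = 111101000111 = 3911
(x | (x - 1) sets all bits below the lowest set bit.)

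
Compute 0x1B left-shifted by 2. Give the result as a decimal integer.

0x1B = 0011011
shift left by 2 → 1101100 = 108
(equivalently, 27 × 2^2 = 27 × 4)

108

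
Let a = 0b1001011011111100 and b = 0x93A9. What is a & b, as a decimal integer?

37544

a = 1001011011111100
0x93A9 = 1001001110101001
AND → 1001001010101000 = 37544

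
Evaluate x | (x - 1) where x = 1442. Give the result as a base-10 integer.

x = 10110100010 = 1442
x - 1 = 10110100001
OR    = 10110100011 = 1443
(x | (x - 1) sets all bits below the lowest set bit.)

1443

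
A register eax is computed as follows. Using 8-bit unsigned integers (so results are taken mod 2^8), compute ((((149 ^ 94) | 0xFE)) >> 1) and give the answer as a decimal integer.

149 = 10010101
94 = 01011110
→ ^ → 11001011 = 203
0xFE = 11111110
→ | → 11111111 = 255
→ >> 1 → 01111111 = 127

127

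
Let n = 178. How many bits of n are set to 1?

178 = 10110010
Count the 1s: 1 + 1 + 1 + 1 = 4

4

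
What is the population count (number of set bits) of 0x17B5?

9

0x17B5 = 1011110110101
Count the 1s: 1 + 1 + 1 + 1 + 1 + 1 + 1 + 1 + 1 = 9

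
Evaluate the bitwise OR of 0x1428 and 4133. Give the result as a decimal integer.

5165

0x1428 = 1010000101000
4133 = 1000000100101
 OR → 1010000101101 = 5165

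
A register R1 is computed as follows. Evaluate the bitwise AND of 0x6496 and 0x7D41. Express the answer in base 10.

0x6496 = 110010010010110
0x7D41 = 111110101000001
AND → 110010000000000 = 25600

25600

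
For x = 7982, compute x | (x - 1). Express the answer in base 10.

x = 1111100101110 = 7982
x - 1 = 1111100101101
OR    = 1111100101111 = 7983
(x | (x - 1) sets all bits below the lowest set bit.)

7983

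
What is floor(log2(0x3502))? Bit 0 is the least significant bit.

0x3502 = 11010100000010
The topmost 1 is at position 13 (since 2^13 = 8192 ≤ 13570 < 16384).

13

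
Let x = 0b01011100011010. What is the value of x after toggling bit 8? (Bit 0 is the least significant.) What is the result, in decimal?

5658

x = 01011100011010
bit 8 is currently 1; toggle it via x ^ (1 << 8) = x ^ 256
→ 01011000011010 = 5658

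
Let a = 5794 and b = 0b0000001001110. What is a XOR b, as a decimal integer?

5868

5794 = 1011010100010
b = 0000001001110
XOR → 1011011101100 = 5868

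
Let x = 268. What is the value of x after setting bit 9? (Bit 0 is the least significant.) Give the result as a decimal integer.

780

x = 0000100001100
bit 9 is currently 0; set it via x | (1 << 9) = x | 512
→ 0001100001100 = 780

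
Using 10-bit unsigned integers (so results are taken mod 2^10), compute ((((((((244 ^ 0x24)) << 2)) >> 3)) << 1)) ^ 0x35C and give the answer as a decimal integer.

908

244 = 0011110100
0x24 = 0000100100
→ ^ → 0011010000 = 208
→ << 2 (mod 2^10) → 1101000000 = 832
→ >> 3 → 0001101000 = 104
→ << 1 (mod 2^10) → 0011010000 = 208
0x35C = 1101011100
→ ^ → 1110001100 = 908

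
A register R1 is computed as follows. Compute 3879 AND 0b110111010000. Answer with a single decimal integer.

3879 = 111100100111
b = 110111010000
AND → 110100000000 = 3328

3328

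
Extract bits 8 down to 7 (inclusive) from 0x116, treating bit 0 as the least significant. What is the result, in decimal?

v = 0100010110
Shift right by 7: 010
Mask low 2 bits: 10 = 2

2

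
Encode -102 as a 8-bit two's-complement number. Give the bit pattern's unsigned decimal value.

154

102 in 8 bits: 01100110
Invert: 10011001
Add 1:  10011010 = 154
(Check: 2^8 - 102 = 256 - 102 = 154.)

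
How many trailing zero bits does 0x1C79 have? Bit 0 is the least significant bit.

0

0x1C79 = 1110001111001
Trailing zeros: 0, so the lowest set bit is bit 0 (value 1).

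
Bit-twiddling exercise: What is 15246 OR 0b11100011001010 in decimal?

15310

15246 = 11101110001110
b = 11100011001010
 OR → 11101111001110 = 15310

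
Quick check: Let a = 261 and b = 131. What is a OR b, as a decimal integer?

261 = 100000101
131 = 010000011
 OR → 110000111 = 391

391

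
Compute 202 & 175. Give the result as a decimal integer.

138

202 = 11001010
175 = 10101111
AND → 10001010 = 138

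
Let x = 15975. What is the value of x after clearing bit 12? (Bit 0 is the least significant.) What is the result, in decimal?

11879

x = 11111001100111
bit 12 is currently 1; clear it via x & ~(1 << 12) = x & ~4096
→ 10111001100111 = 11879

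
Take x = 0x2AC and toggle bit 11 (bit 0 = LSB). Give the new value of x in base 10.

x = 00001010101100
bit 11 is currently 0; toggle it via x ^ (1 << 11) = x ^ 2048
→ 00101010101100 = 2732

2732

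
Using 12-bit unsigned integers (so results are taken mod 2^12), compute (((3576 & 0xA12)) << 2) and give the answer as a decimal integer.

64

3576 = 110111111000
0xA12 = 101000010010
→ & → 100000010000 = 2064
→ << 2 (mod 2^12) → 000001000000 = 64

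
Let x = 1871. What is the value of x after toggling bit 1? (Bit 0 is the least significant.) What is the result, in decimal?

x = 011101001111
bit 1 is currently 1; toggle it via x ^ (1 << 1) = x ^ 2
→ 011101001101 = 1869

1869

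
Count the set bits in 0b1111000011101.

n = 1111000011101
Count the 1s: 1 + 1 + 1 + 1 + 1 + 1 + 1 + 1 = 8

8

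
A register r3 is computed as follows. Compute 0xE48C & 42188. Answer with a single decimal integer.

42124

0xE48C = 1110010010001100
42188 = 1010010011001100
AND → 1010010010001100 = 42124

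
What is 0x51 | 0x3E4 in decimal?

1013

0x51 = 0001010001
0x3E4 = 1111100100
 OR → 1111110101 = 1013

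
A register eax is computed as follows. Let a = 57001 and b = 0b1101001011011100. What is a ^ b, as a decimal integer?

57001 = 1101111010101001
b = 1101001011011100
XOR → 0000110001110101 = 3189

3189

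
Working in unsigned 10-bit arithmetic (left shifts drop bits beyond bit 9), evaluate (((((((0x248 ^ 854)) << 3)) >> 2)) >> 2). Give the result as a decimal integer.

15

0x248 = 1001001000
854 = 1101010110
→ ^ → 0100011110 = 286
→ << 3 (mod 2^10) → 0011110000 = 240
→ >> 2 → 0000111100 = 60
→ >> 2 → 0000001111 = 15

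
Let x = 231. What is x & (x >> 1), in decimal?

x = 11100111 = 231
x>>1 = 01110011
AND  = 01100011 = 99
(x & (x >> 1) has a 1 wherever x has two consecutive 1 bits.)

99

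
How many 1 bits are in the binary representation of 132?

132 = 10000100
Count the 1s: 1 + 1 = 2

2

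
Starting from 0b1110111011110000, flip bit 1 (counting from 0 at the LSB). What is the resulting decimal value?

x = 1110111011110000
bit 1 is currently 0; toggle it via x ^ (1 << 1) = x ^ 2
→ 1110111011110010 = 61170

61170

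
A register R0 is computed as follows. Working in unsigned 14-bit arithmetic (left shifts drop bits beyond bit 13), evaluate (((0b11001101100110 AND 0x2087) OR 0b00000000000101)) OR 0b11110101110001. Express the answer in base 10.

0b11001101100110 = 11001101100110
0x2087 = 10000010000111
→ AND → 10000000000110 = 8198
0b00000000000101 = 00000000000101
→ OR → 10000000000111 = 8199
0b11110101110001 = 11110101110001
→ OR → 11110101110111 = 15735

15735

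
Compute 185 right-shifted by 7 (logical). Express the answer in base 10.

185 = 10111001
shift right by 7 → 00000001 = 1
(equivalently, floor(185 / 128))

1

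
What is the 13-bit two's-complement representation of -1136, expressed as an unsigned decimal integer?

1136 in 13 bits: 0010001110000
Invert: 1101110001111
Add 1:  1101110010000 = 7056
(Check: 2^13 - 1136 = 8192 - 1136 = 7056.)

7056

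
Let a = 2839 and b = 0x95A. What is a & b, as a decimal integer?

2839 = 101100010111
0x95A = 100101011010
AND → 100100010010 = 2322

2322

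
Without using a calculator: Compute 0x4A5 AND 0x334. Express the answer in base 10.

0x4A5 = 10010100101
0x334 = 01100110100
AND → 00000100100 = 36

36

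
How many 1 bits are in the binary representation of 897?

897 = 1110000001
Count the 1s: 1 + 1 + 1 + 1 = 4

4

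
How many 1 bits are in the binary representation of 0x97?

0x97 = 10010111
Count the 1s: 1 + 1 + 1 + 1 + 1 = 5

5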